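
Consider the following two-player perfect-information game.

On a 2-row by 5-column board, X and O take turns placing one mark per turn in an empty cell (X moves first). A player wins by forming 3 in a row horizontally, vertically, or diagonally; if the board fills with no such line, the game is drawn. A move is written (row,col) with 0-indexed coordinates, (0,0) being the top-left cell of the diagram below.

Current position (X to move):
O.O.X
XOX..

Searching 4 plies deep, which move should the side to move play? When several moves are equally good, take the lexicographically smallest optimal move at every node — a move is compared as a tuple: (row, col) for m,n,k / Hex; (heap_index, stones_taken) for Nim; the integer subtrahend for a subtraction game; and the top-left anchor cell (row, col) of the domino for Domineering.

X's best at [O.O.X/XOX..]: (0,1)

p1 X@[O.O.X/XOX..]: (0,1)[OXO.X/XOX..]+0* (0,3)[O.OXX/XOX..]-1 (1,3)[O.O.X/XOXX.]-1 (1,4)[O.O.X/XOX.X]-1
p2 O@[OXO.X/XOX..]: (0,3)[OXOOX/XOX..]+0* (1,3)[OXO.X/XOXO.]+0 (1,4)[OXO.X/XOX.O]+0
p3 X@[OXOOX/XOX..]: (1,3)[OXOOX/XOXX.]+0* (1,4)[OXOOX/XOX.X]+0
p4 O@[OXOOX/XOXX.]: (1,4)[OXOOX/XOXXO]+0*
p5 X@[OXOOX/XOXXO] terminal +0; root [O.O.X/XOX..] d4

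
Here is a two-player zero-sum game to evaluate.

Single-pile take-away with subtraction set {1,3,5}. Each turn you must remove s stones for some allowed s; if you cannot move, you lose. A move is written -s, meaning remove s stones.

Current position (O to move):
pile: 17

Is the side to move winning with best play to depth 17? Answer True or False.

O winning at [17]: True

p1 O@[17]: -1[16]+1* -3[14]+1 -5[12]+1
p2 X@[16]: -1[15]-1* -3[13]-1 -5[11]-1
p3 O@[15]: -1[14]+1* -3[12]+1 -5[10]+1
p4 X@[14]: -1[13]-1* -3[11]-1 -5[9]-1
p5 O@[13]: -1[12]+1* -3[10]+1 -5[8]+1
p6 X@[12]: -1[11]-1* -3[9]-1 -5[7]-1
p7 O@[11]: -1[10]+1* -3[8]+1 -5[6]+1
p8 X@[10]: -1[9]-1* -3[7]-1 -5[5]-1
p9 O@[9]: -1[8]+1* -3[6]+1 -5[4]+1
p10 X@[8]: -1[7]-1* -3[5]-1 -5[3]-1
p11 O@[7]: -1[6]+1* -3[4]+1 -5[2]+1
p12 X@[6]: -1[5]-1* -3[3]-1 -5[1]-1
p13 O@[5]: -1[4]+1* -3[2]+1 -5[0]+1
p14 X@[4]: -1[3]-1* -3[1]-1
p15 O@[3]: -1[2]+1* -3[0]+1
p16 X@[2]: -1[1]-1*
p17 O@[1]: -1[0]+1*
p18 X@[0] terminal -1; root [17] d17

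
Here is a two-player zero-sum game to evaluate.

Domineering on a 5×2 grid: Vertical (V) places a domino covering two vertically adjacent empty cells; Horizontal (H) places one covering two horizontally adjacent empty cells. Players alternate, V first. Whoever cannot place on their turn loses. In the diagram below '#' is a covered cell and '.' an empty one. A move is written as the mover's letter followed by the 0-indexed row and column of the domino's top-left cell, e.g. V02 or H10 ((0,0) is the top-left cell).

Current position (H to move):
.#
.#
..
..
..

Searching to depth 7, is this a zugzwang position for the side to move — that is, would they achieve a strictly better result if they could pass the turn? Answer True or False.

zugzwang(.#/.#/../../.., H) = False

ply 1, H at .#/.#/../../.. | H20=-1→.#/.#/##/../..; H30=+1→.#/.#/../##/..*; H40=-1→.#/.#/../../##
ply 2, V at .#/.#/../##/.. | V00=-1→##/##/../##/..*; V10=-1→.#/##/#./##/..
ply 3, H at ##/##/../##/.. | H20=+1→##/##/##/##/..*; H40=+1→##/##/../##/##
ply 4: ##/##/##/##/.. is terminal -1 (V); from .#/.#/../../.. depth 7
pass branch (V moves first from the same position):
  | ply 1, V at .#/.#/../../.. | V00=-1→##/##/../../..; V10=-1→.#/##/#./../..; V20=+1→.#/.#/#./#./..*; V21=+1→.#/.#/.#/.#/..; V30=+1→.#/.#/../#./#.; V31=+1→.#/.#/../.#/.#
  | ply 2, H at .#/.#/#./#./.. | H40=-1→.#/.#/#./#./##*
  | ply 3, V at .#/.#/#./#./## | V00=+1→##/##/#./#./##*; V21=+1→.#/.#/##/##/##
  | ply 4: ##/##/#./#./## is terminal -1 (H); from .#/.#/../../.. depth 7
H moving scores +1; H passing scores -1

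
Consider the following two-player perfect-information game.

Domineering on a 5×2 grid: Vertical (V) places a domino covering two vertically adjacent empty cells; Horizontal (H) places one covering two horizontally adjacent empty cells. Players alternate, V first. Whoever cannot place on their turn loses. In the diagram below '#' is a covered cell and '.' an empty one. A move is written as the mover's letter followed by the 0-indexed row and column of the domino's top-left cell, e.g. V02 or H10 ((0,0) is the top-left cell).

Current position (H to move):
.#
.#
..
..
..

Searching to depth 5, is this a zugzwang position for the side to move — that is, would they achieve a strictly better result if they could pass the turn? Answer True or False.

zugzwang(.#/.#/../../.., H) = False

ply 1, H at .#/.#/../../.. | H20=-1→.#/.#/##/../..; H30=+1→.#/.#/../##/..*; H40=-1→.#/.#/../../##
ply 2, V at .#/.#/../##/.. | V00=-1→##/##/../##/..*; V10=-1→.#/##/#./##/..
ply 3, H at ##/##/../##/.. | H20=+1→##/##/##/##/..*; H40=+1→##/##/../##/##
ply 4: ##/##/##/##/.. is terminal -1 (V); from .#/.#/../../.. depth 5
suppose H passes — search the same position with V to move:
pass> ply 1, V at .#/.#/../../.. | V00=-1→##/##/../../..; V10=-1→.#/##/#./../..; V20=+1→.#/.#/#./#./..*; V21=+1→.#/.#/.#/.#/..; V30=+1→.#/.#/../#./#.; V31=+1→.#/.#/../.#/.#
pass> ply 2, H at .#/.#/#./#./.. | H40=-1→.#/.#/#./#./##*
pass> ply 3, V at .#/.#/#./#./## | V00=+1→##/##/#./#./##*; V21=+1→.#/.#/##/##/##
pass> ply 4: ##/##/#./#./## is terminal -1 (H); from .#/.#/../../.. depth 5
for H: play +1, pass -1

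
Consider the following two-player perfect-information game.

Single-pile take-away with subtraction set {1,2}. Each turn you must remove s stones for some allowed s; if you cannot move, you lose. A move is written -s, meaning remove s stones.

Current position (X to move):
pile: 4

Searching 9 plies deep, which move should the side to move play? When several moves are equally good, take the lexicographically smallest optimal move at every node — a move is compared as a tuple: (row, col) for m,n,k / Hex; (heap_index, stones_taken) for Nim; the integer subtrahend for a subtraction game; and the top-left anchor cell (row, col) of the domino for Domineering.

[4] X move#1: -1:+1/3*, -2:-1/2
[3] O move#2: -1:-1/2*, -2:-1/1
[2] X move#3: -1:-1/1, -2:+1/0*
[0] end (terminal -1, O#4); searched 4 to 9

X's best at [4]: -1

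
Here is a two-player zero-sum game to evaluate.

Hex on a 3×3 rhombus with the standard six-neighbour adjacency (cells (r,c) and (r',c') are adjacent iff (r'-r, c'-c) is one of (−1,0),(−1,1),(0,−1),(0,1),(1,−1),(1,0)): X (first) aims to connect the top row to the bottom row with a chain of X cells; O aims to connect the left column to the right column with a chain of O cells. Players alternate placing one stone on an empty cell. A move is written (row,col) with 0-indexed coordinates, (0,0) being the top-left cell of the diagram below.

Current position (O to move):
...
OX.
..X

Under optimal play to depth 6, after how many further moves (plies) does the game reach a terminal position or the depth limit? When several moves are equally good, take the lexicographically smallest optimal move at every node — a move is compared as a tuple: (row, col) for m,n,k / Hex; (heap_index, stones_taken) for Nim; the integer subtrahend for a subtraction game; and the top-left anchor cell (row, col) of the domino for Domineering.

PV length from [.../OX./..X]: 4 plies

ply 1, O at .../OX./..X | (0,0)=-1→O../OX./..X*; (0,1)=-1→.O./OX./..X; (0,2)=-1→..O/OX./..X; (1,2)=-1→.../OXO/..X; (2,0)=-1→.../OX./O.X; (2,1)=-1→.../OX./.OX
ply 2, X at O../OX./..X | (0,1)=+1→OX./OX./..X*; (0,2)=+1→O.X/OX./..X; (1,2)=+1→O../OXX/..X; (2,0)=+1→O../OX./X.X; (2,1)=+1→O../OX./.XX
ply 3, O at OX./OX./..X | (0,2)=-1→OXO/OX./..X*; (1,2)=-1→OX./OXO/..X; (2,0)=-1→OX./OX./O.X; (2,1)=-1→OX./OX./.OX
ply 4, X at OXO/OX./..X | (1,2)=+1→OXO/OXX/..X*; (2,0)=+1→OXO/OX./X.X; (2,1)=+1→OXO/OX./.XX
ply 5: OXO/OXX/..X is terminal -1 (O); from .../OX./..X depth 6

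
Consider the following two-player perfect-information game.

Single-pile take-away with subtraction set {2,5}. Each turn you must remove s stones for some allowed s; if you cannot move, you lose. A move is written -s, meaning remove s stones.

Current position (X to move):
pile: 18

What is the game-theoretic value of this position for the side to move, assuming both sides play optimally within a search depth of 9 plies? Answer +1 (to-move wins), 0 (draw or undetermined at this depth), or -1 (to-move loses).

p1 X@[18]: -2[16]-1* -5[13]-1
p2 O@[16]: -2[14]+1* -5[11]+1
p3 X@[14]: -2[12]-1* -5[9]-1
p4 O@[12]: -2[10]-1 -5[7]+1*
p5 X@[7]: -2[5]-1* -5[2]-1
p6 O@[5]: -2[3]-1 -5[0]+1*
p7 X@[0] terminal -1; root [18] d9

value(18, X) = -1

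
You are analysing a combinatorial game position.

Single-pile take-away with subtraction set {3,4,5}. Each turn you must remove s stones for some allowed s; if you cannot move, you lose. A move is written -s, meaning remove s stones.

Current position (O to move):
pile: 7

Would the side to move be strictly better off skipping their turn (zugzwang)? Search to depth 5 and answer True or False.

p1 O@[7]: -3[4]-1 -4[3]-1 -5[2]+1*
p2 X@[2] terminal -1; root [7] d5
pass branch (X moves first from the same position):
  | p1 X@[7]: -3[4]-1 -4[3]-1 -5[2]+1*
  | p2 O@[2] terminal -1; root [7] d5
O moving scores +1; O passing scores -1

zugzwang(7, O) = False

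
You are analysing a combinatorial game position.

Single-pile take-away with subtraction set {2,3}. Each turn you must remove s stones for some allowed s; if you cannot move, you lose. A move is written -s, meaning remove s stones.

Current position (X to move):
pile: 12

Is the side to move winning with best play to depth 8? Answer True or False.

ply 1, X at 12 | -2=+1→10*; -3=-1→9
ply 2, O at 10 | -2=-1→8*; -3=-1→7
ply 3, X at 8 | -2=+1→6*; -3=+1→5
ply 4, O at 6 | -2=-1→4*; -3=-1→3
ply 5, X at 4 | -2=-1→2; -3=+1→1*
ply 6: 1 is terminal -1 (O); from 12 depth 8

X winning at [12]: True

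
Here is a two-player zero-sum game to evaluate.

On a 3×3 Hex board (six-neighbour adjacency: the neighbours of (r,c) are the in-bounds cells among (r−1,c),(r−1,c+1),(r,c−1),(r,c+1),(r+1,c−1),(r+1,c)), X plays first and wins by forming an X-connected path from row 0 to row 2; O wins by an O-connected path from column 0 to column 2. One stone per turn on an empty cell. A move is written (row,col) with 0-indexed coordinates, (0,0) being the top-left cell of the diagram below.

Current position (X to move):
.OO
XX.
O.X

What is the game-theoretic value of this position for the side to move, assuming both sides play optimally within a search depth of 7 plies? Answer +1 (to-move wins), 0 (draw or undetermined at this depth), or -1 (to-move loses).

[.OO/XX./O.X] X move#1: (0,0):+1/XOO/XX./O.X*, (1,2):-1/.OO/XXX/O.X, (2,1):-1/.OO/XX./OXX
[XOO/XX./O.X] O move#2: (1,2):-1/XOO/XXO/O.X*, (2,1):-1/XOO/XX./OOX
[XOO/XXO/O.X] X move#3: (2,1):+1/XOO/XXO/OXX*
[XOO/XXO/OXX] end (terminal -1, O#4); searched .OO/XX./O.X to 7

value(.OO/XX./O.X, X) = +1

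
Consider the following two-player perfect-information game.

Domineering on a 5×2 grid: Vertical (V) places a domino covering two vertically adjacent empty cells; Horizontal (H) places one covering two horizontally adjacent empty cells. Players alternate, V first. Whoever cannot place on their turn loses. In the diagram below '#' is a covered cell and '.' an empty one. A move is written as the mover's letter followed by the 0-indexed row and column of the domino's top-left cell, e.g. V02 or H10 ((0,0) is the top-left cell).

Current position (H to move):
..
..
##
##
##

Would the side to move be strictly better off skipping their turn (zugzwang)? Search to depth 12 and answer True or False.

zugzwang(../../##/##/##, H) = False

ply 1, H at ../../##/##/## | H00=+1→##/../##/##/##*; H10=+1→../##/##/##/##
ply 2: ##/../##/##/## is terminal -1 (V); from ../../##/##/## depth 12
pass branch (V moves first from the same position):
  | ply 1, V at ../../##/##/## | V00=+1→#./#./##/##/##*; V01=+1→.#/.#/##/##/##
  | ply 2: #./#./##/##/## is terminal -1 (H); from ../../##/##/## depth 12
H moving scores +1; H passing scores -1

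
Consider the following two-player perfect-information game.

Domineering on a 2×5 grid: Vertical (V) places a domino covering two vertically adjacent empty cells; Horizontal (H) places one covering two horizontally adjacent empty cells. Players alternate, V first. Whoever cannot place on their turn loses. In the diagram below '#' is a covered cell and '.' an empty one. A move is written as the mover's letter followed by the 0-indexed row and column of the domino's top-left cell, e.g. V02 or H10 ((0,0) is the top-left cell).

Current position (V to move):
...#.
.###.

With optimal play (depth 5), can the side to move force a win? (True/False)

[...#./.###.] V move#1: V00:+1/#..#./####.*, V04:-1/...##/.####
[#..#./####.] H move#2: H01:-1/####./####.*
[####./####.] V move#3: V04:+1/#####/#####*
[#####/#####] end (terminal -1, H#4); searched ...#./.###. to 5

V winning at [...#./.###.]: True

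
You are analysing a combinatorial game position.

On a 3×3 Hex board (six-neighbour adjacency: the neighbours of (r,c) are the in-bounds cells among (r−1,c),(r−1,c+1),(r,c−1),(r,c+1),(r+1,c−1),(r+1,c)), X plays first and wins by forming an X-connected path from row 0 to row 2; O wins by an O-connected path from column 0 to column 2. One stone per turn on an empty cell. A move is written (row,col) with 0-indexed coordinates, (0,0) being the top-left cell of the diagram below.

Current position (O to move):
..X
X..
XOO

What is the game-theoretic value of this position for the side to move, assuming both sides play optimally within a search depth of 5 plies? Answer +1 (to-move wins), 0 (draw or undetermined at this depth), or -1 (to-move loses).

value(..X/X../XOO, O) = -1

p1 O@[..X/X../XOO]: (0,0)[O.X/X../XOO]-1* (0,1)[.OX/X../XOO]-1 (1,1)[..X/XO./XOO]-1 (1,2)[..X/X.O/XOO]-1
p2 X@[O.X/X../XOO]: (0,1)[OXX/X../XOO]+1* (1,1)[O.X/XX./XOO]+1 (1,2)[O.X/X.X/XOO]+1
p3 O@[OXX/X../XOO] terminal -1; root [..X/X../XOO] d5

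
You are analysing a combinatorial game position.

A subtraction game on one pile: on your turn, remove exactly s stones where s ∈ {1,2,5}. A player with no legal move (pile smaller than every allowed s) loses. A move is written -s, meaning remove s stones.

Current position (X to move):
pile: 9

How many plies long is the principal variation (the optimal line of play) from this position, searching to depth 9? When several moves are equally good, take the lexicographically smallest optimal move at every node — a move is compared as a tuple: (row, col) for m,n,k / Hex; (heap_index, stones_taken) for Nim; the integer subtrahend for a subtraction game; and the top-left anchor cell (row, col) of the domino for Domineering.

ply 1, X at 9 | -1=-1→8*; -2=-1→7; -5=-1→4
ply 2, O at 8 | -1=-1→7; -2=+1→6*; -5=+1→3
ply 3, X at 6 | -1=-1→5*; -2=-1→4; -5=-1→1
ply 4, O at 5 | -1=-1→4; -2=+1→3*; -5=+1→0
ply 5, X at 3 | -1=-1→2*; -2=-1→1
ply 6, O at 2 | -1=-1→1; -2=+1→0*
ply 7: 0 is terminal -1 (X); from 9 depth 9

PV length from [9]: 6 plies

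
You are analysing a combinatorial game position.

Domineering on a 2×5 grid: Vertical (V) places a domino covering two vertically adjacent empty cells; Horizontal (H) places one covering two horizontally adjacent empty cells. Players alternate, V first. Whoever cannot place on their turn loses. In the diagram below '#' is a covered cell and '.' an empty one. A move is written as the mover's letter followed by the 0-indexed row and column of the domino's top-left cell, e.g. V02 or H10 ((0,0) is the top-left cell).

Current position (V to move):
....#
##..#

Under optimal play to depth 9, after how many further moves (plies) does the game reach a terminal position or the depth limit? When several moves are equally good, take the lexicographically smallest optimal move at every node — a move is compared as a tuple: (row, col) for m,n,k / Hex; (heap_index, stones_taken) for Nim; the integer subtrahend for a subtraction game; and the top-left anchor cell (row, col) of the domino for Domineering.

PV length from [....#/##..#]: 3 plies

[....#/##..#] V move#1: V02:+1/..#.#/###.#*, V03:-1/...##/##.##
[..#.#/###.#] H move#2: H00:-1/###.#/###.#*
[###.#/###.#] V move#3: V03:+1/#####/#####*
[#####/#####] end (terminal -1, H#4); searched ....#/##..# to 9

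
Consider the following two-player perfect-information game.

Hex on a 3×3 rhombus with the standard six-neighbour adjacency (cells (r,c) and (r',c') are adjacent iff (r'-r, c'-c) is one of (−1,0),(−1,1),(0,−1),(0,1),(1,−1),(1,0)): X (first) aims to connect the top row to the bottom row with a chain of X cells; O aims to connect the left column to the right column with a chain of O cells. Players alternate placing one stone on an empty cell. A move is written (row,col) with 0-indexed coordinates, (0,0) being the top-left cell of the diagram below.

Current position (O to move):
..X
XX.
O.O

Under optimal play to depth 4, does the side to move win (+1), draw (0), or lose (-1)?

ply 1, O at ..X/XX./O.O | (0,0)=-1→O.X/XX./O.O; (0,1)=-1→.OX/XX./O.O; (1,2)=-1→..X/XXO/O.O; (2,1)=+1→..X/XX./OOO*
ply 2: ..X/XX./OOO is terminal -1 (X); from ..X/XX./O.O depth 4

value(..X/XX./O.O, O) = +1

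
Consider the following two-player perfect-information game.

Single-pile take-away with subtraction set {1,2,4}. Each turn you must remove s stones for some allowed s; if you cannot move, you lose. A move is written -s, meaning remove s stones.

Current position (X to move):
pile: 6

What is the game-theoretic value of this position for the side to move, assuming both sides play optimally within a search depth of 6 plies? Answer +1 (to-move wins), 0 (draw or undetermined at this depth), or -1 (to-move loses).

value(6, X) = -1

ply 1, X at 6 | -1=-1→5*; -2=-1→4; -4=-1→2
ply 2, O at 5 | -1=-1→4; -2=+1→3*; -4=-1→1
ply 3, X at 3 | -1=-1→2*; -2=-1→1
ply 4, O at 2 | -1=-1→1; -2=+1→0*
ply 5: 0 is terminal -1 (X); from 6 depth 6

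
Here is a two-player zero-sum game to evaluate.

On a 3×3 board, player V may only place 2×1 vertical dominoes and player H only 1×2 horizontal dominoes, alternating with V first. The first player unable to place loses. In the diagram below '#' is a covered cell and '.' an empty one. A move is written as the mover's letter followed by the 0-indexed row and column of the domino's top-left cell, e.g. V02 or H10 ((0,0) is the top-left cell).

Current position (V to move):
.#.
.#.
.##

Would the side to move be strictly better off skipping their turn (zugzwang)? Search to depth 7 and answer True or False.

zugzwang(.#./.#./.##, V) = False

[.#./.#./.##] V move#1: V00:+1/##./##./.##*, V02:+1/.##/.##/.##, V10:+1/.#./##./###
[##./##./.##] end (terminal -1, H#2); searched .#./.#./.## to 7
pass branch (H moves first from the same position):
  | [.#./.#./.##] end (terminal -1, H#1); searched .#./.#./.## to 7
V moving scores +1; V passing scores +1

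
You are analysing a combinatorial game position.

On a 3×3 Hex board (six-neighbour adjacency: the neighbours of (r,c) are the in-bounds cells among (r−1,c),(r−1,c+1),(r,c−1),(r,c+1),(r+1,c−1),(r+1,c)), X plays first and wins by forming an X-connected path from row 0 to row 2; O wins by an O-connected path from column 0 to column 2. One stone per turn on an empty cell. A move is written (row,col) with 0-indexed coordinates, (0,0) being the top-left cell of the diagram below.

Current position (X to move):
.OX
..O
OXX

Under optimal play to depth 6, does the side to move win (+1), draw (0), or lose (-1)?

value(.OX/..O/OXX, X) = +1

p1 X@[.OX/..O/OXX]: (0,0)[XOX/..O/OXX]-1 (1,0)[.OX/X.O/OXX]-1 (1,1)[.OX/.XO/OXX]+1*
p2 O@[.OX/.XO/OXX] terminal -1; root [.OX/..O/OXX] d6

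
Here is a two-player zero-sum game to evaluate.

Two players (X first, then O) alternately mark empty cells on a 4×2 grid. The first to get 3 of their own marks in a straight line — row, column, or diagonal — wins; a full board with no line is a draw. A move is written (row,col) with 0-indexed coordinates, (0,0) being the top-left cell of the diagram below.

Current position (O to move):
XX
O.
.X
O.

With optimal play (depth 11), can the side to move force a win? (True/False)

O winning at [XX/O./.X/O.]: True

ply 1, O at XX/O./.X/O. | (1,1)=+0→XX/OO/.X/O.; (2,0)=+1→XX/O./OX/O.*; (3,1)=-1→XX/O./.X/OO
ply 2: XX/O./OX/O. is terminal -1 (X); from XX/O./.X/O. depth 11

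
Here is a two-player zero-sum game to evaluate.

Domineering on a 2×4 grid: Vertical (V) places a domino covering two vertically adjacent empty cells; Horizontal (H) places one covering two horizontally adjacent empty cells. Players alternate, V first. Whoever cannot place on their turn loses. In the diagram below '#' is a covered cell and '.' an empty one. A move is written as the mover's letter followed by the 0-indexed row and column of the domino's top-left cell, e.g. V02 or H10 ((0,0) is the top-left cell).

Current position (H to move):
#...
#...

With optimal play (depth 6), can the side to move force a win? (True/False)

H winning at [#.../#...]: True

ply 1, H at #.../#... | H01=+1→###./#...*; H02=+1→#.##/#...; H11=+1→#.../###.; H12=+1→#.../#.##
ply 2, V at ###./#... | V03=-1→####/#..#*
ply 3, H at ####/#..# | H11=+1→####/####*
ply 4: ####/#### is terminal -1 (V); from #.../#... depth 6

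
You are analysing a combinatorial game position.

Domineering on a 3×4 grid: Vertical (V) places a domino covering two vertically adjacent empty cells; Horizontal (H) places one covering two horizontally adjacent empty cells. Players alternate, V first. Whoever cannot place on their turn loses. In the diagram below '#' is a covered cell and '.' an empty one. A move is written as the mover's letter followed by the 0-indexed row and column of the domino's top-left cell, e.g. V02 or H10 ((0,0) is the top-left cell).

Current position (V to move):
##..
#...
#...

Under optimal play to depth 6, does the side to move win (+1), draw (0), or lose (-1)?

ply 1, V at ##../#.../#... | V02=+1→###./#.#./#...*; V03=-1→##.#/#..#/#...; V11=-1→##../##../##..; V12=+1→##../#.#./#.#.; V13=-1→##../#..#/#..#
ply 2, H at ###./#.#./#... | H21=-1→###./#.#./###.*; H22=-1→###./#.#./#.##
ply 3, V at ###./#.#./###. | V03=+1→####/#.##/###.*; V13=+1→###./#.##/####
ply 4: ####/#.##/###. is terminal -1 (H); from ##../#.../#... depth 6

value(##../#.../#..., V) = +1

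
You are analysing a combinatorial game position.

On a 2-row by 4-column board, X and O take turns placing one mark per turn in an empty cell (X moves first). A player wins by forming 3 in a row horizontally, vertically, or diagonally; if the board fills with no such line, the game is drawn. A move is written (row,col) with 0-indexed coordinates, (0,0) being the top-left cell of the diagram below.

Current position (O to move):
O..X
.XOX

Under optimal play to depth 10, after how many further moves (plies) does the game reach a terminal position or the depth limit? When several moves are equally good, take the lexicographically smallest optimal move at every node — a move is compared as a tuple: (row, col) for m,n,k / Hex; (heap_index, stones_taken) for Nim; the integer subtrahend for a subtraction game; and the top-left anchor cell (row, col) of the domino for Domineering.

[O..X/.XOX] O move#1: (0,1):+0/OO.X/.XOX*, (0,2):+0/O.OX/.XOX, (1,0):+0/O..X/OXOX
[OO.X/.XOX] X move#2: (0,2):+0/OOXX/.XOX*, (1,0):-1/OO.X/XXOX
[OOXX/.XOX] O move#3: (1,0):+0/OOXX/OXOX*
[OOXX/OXOX] end (terminal +0, X#4); searched O..X/.XOX to 10

PV length from [O..X/.XOX]: 3 plies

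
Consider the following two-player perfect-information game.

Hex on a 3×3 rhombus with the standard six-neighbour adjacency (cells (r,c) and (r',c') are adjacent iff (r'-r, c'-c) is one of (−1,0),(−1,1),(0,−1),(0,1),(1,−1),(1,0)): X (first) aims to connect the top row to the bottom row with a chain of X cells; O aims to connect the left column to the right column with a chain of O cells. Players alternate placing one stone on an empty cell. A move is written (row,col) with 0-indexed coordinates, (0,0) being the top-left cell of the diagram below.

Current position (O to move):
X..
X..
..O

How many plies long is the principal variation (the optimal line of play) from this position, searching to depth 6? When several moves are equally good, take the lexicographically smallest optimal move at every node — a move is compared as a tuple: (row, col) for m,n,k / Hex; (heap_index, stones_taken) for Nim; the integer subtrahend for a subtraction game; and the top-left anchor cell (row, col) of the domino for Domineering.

ply 1, O at X../X../..O | (0,1)=-1→XO./X../..O; (0,2)=-1→X.O/X../..O; (1,1)=-1→X../XO./..O; (1,2)=-1→X../X.O/..O; (2,0)=+1→X../X../O.O*; (2,1)=-1→X../X../.OO
ply 2, X at X../X../O.O | (0,1)=-1→XX./X../O.O*; (0,2)=-1→X.X/X../O.O; (1,1)=-1→X../XX./O.O; (1,2)=-1→X../X.X/O.O; (2,1)=-1→X../X../OXO
ply 3, O at XX./X../O.O | (0,2)=+1→XXO/X../O.O*; (1,1)=+1→XX./XO./O.O; (1,2)=+1→XX./X.O/O.O; (2,1)=+1→XX./X../OOO
ply 4, X at XXO/X../O.O | (1,1)=-1→XXO/XX./O.O*; (1,2)=-1→XXO/X.X/O.O; (2,1)=-1→XXO/X../OXO
ply 5, O at XXO/XX./O.O | (1,2)=-1→XXO/XXO/O.O; (2,1)=+1→XXO/XX./OOO*
ply 6: XXO/XX./OOO is terminal -1 (X); from X../X../..O depth 6

PV length from [X../X../..O]: 5 plies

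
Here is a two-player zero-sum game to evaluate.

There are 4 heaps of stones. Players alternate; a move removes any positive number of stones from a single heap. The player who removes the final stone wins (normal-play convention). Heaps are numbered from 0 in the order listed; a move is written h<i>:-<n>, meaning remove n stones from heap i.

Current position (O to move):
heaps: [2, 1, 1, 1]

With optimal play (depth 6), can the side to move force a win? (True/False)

p1 O@[(2,1,1,1)]: h0:-1[(1,1,1,1)]+1* h0:-2[(0,1,1,1)]-1 h1:-1[(2,0,1,1)]-1 h2:-1[(2,1,0,1)]-1 h3:-1[(2,1,1,0)]-1
p2 X@[(1,1,1,1)]: h0:-1[(0,1,1,1)]-1* h1:-1[(1,0,1,1)]-1 h2:-1[(1,1,0,1)]-1 h3:-1[(1,1,1,0)]-1
p3 O@[(0,1,1,1)]: h1:-1[(0,0,1,1)]+1* h2:-1[(0,1,0,1)]+1 h3:-1[(0,1,1,0)]+1
p4 X@[(0,0,1,1)]: h2:-1[(0,0,0,1)]-1* h3:-1[(0,0,1,0)]-1
p5 O@[(0,0,0,1)]: h3:-1[(0,0,0,0)]+1*
p6 X@[(0,0,0,0)] terminal -1; root [(2,1,1,1)] d6

O winning at [(2,1,1,1)]: True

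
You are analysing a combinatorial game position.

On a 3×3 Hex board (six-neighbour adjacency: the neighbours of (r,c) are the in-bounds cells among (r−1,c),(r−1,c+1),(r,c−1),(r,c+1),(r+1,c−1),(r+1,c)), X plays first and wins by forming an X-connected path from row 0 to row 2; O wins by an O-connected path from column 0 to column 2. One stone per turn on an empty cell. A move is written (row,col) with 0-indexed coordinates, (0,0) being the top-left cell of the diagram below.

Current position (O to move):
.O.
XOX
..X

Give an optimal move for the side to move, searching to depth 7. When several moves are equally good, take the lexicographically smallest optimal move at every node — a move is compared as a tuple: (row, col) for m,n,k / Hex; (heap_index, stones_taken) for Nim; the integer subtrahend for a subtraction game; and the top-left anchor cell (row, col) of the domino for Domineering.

[.O./XOX/..X] O move#1: (0,0):-1/OO./XOX/..X, (0,2):+1/.OO/XOX/..X*, (2,0):-1/.O./XOX/O.X, (2,1):-1/.O./XOX/.OX
[.OO/XOX/..X] X move#2: (0,0):-1/XOO/XOX/..X*, (2,0):-1/.OO/XOX/X.X, (2,1):-1/.OO/XOX/.XX
[XOO/XOX/..X] O move#3: (2,0):+1/XOO/XOX/O.X*, (2,1):-1/XOO/XOX/.OX
[XOO/XOX/O.X] end (terminal -1, X#4); searched .O./XOX/..X to 7

O's best at [.O./XOX/..X]: (0,2)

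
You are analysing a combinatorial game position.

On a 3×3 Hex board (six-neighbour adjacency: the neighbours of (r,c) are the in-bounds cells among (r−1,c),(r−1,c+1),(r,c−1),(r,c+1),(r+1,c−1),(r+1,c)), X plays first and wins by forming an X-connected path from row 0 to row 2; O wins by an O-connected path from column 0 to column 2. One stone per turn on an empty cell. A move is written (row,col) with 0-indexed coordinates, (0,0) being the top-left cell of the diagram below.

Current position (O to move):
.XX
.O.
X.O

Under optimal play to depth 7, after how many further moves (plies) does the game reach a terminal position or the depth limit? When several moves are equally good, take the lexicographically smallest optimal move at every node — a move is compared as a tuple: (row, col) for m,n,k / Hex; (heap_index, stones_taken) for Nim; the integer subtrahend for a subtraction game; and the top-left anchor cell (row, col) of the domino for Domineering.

p1 O@[.XX/.O./X.O]: (0,0)[OXX/.O./X.O]-1 (1,0)[.XX/OO./X.O]+1* (1,2)[.XX/.OO/X.O]-1 (2,1)[.XX/.O./XOO]-1
p2 X@[.XX/OO./X.O]: (0,0)[XXX/OO./X.O]-1* (1,2)[.XX/OOX/X.O]-1 (2,1)[.XX/OO./XXO]-1
p3 O@[XXX/OO./X.O]: (1,2)[XXX/OOO/X.O]+1* (2,1)[XXX/OO./XOO]+1
p4 X@[XXX/OOO/X.O] terminal -1; root [.XX/.O./X.O] d7

PV length from [.XX/.O./X.O]: 3 plies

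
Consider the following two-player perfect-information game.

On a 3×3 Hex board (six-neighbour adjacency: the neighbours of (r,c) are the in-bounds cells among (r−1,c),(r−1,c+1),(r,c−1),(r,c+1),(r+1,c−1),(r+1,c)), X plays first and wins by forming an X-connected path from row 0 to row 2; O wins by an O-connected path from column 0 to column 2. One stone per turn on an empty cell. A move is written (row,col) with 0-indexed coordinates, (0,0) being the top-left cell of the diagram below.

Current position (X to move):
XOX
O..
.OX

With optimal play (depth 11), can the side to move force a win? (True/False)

ply 1, X at XOX/O../.OX | (1,1)=+1→XOX/OX./.OX*; (1,2)=+1→XOX/O.X/.OX; (2,0)=+1→XOX/O../XOX
ply 2, O at XOX/OX./.OX | (1,2)=-1→XOX/OXO/.OX*; (2,0)=-1→XOX/OX./OOX
ply 3, X at XOX/OXO/.OX | (2,0)=+1→XOX/OXO/XOX*
ply 4: XOX/OXO/XOX is terminal -1 (O); from XOX/O../.OX depth 11

X winning at [XOX/O../.OX]: True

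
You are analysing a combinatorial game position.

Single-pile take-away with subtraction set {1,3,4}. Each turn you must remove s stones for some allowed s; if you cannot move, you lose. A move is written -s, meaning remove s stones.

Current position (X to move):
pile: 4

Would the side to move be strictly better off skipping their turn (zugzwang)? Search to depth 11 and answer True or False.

p1 X@[4]: -1[3]-1 -3[1]-1 -4[0]+1*
p2 O@[0] terminal -1; root [4] d11
pass branch (O moves first from the same position):
  | p1 O@[4]: -1[3]-1 -3[1]-1 -4[0]+1*
  | p2 X@[0] terminal -1; root [4] d11
X moving scores +1; X passing scores -1

zugzwang(4, X) = False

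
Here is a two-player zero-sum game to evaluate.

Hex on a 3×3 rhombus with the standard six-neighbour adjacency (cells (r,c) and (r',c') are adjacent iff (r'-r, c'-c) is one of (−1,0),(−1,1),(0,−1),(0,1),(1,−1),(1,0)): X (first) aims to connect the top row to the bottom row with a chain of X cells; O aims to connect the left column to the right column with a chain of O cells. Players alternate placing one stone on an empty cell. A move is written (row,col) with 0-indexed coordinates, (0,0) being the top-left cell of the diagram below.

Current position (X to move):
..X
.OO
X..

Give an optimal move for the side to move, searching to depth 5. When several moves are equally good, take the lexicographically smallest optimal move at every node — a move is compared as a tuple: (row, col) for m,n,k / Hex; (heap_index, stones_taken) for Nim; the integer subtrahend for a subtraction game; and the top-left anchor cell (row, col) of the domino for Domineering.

X's best at [..X/.OO/X..]: (1,0)

ply 1, X at ..X/.OO/X.. | (0,0)=-1→X.X/.OO/X..; (0,1)=-1→.XX/.OO/X..; (1,0)=+1→..X/XOO/X..*; (2,1)=-1→..X/.OO/XX.; (2,2)=-1→..X/.OO/X.X
ply 2, O at ..X/XOO/X.. | (0,0)=-1→O.X/XOO/X..*; (0,1)=-1→.OX/XOO/X..; (2,1)=-1→..X/XOO/XO.; (2,2)=-1→..X/XOO/X.O
ply 3, X at O.X/XOO/X.. | (0,1)=+1→OXX/XOO/X..*; (2,1)=-1→O.X/XOO/XX.; (2,2)=-1→O.X/XOO/X.X
ply 4: OXX/XOO/X.. is terminal -1 (O); from ..X/.OO/X.. depth 5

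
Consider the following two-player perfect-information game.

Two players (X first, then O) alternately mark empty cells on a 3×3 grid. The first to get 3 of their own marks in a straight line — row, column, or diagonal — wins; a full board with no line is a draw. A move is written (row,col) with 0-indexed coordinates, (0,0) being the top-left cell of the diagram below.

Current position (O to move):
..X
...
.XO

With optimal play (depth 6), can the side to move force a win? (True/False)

O winning at [..X/.../.XO]: False

ply 1, O at ..X/.../.XO | (0,0)=-1→O.X/.../.XO; (0,1)=+0→.OX/.../.XO*; (1,0)=-1→..X/O../.XO; (1,1)=+0→..X/.O./.XO; (1,2)=-1→..X/..O/.XO; (2,0)=-1→..X/.../OXO
ply 2, X at .OX/.../.XO | (0,0)=+0→XOX/.../.XO*; (1,0)=+0→.OX/X../.XO; (1,1)=+0→.OX/.X./.XO; (1,2)=+0→.OX/..X/.XO; (2,0)=+0→.OX/.../XXO
ply 3, O at XOX/.../.XO | (1,0)=+0→XOX/O../.XO*; (1,1)=+0→XOX/.O./.XO; (1,2)=-1→XOX/..O/.XO; (2,0)=+0→XOX/.../OXO
ply 4, X at XOX/O../.XO | (1,1)=+0→XOX/OX./.XO*; (1,2)=+0→XOX/O.X/.XO; (2,0)=+0→XOX/O../XXO
ply 5, O at XOX/OX./.XO | (1,2)=-1→XOX/OXO/.XO; (2,0)=+0→XOX/OX./OXO*
ply 6, X at XOX/OX./OXO | (1,2)=+0→XOX/OXX/OXO*
ply 7: XOX/OXX/OXO is terminal +0 (O); from ..X/.../.XO depth 6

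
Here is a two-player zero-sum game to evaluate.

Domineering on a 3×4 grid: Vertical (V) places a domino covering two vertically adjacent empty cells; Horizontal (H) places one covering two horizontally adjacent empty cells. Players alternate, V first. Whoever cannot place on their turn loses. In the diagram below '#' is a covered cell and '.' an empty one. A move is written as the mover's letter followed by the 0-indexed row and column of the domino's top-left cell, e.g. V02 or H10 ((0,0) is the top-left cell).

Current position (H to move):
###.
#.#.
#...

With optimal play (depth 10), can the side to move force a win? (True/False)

ply 1, H at ###./#.#./#... | H21=-1→###./#.#./###.*; H22=-1→###./#.#./#.##
ply 2, V at ###./#.#./###. | V03=+1→####/#.##/###.*; V13=+1→###./#.##/####
ply 3: ####/#.##/###. is terminal -1 (H); from ###./#.#./#... depth 10

H winning at [###./#.#./#...]: False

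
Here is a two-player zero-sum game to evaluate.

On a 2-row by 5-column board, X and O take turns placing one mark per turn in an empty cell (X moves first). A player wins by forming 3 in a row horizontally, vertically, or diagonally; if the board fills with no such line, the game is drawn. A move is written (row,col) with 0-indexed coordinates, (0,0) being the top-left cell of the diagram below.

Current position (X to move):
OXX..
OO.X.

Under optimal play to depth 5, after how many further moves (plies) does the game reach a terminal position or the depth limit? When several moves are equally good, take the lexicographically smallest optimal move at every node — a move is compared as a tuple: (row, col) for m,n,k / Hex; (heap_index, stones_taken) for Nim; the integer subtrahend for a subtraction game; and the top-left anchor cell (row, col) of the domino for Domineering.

ply 1, X at OXX../OO.X. | (0,3)=+1→OXXX./OO.X.*; (0,4)=-1→OXX.X/OO.X.; (1,2)=+1→OXX../OOXX.; (1,4)=-1→OXX../OO.XX
ply 2: OXXX./OO.X. is terminal -1 (O); from OXX../OO.X. depth 5

PV length from [OXX../OO.X.]: 1 ply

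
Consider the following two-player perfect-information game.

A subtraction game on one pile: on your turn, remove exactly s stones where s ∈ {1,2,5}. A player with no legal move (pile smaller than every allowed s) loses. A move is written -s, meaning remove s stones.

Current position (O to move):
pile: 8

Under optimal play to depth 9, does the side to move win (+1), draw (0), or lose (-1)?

p1 O@[8]: -1[7]-1 -2[6]+1* -5[3]+1
p2 X@[6]: -1[5]-1* -2[4]-1 -5[1]-1
p3 O@[5]: -1[4]-1 -2[3]+1* -5[0]+1
p4 X@[3]: -1[2]-1* -2[1]-1
p5 O@[2]: -1[1]-1 -2[0]+1*
p6 X@[0] terminal -1; root [8] d9

value(8, O) = +1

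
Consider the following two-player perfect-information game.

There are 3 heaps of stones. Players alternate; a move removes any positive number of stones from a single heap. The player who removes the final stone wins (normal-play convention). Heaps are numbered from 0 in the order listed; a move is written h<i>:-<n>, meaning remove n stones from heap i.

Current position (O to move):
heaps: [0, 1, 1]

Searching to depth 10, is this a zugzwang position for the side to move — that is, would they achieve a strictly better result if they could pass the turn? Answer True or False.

zugzwang((0,1,1), O) = True

[(0,1,1)] O move#1: h1:-1:-1/(0,0,1)*, h2:-1:-1/(0,1,0)
[(0,0,1)] X move#2: h2:-1:+1/(0,0,0)*
[(0,0,0)] end (terminal -1, O#3); searched (0,1,1) to 10
if O skipped the turn, X would face:
~ [(0,1,1)] X move#1: h1:-1:-1/(0,0,1)*, h2:-1:-1/(0,1,0)
~ [(0,0,1)] O move#2: h2:-1:+1/(0,0,0)*
~ [(0,0,0)] end (terminal -1, X#3); searched (0,1,1) to 10
compare (O): move=-1 vs pass=+1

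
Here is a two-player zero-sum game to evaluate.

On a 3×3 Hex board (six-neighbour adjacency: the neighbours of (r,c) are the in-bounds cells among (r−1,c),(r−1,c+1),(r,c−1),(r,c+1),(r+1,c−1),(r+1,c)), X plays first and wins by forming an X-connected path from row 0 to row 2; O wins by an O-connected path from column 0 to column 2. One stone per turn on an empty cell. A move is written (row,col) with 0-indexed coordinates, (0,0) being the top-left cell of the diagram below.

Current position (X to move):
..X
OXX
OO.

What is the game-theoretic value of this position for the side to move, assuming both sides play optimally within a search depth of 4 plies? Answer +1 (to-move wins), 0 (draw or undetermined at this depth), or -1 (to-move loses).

value(..X/OXX/OO., X) = +1

p1 X@[..X/OXX/OO.]: (0,0)[X.X/OXX/OO.]-1 (0,1)[.XX/OXX/OO.]-1 (2,2)[..X/OXX/OOX]+1*
p2 O@[..X/OXX/OOX] terminal -1; root [..X/OXX/OO.] d4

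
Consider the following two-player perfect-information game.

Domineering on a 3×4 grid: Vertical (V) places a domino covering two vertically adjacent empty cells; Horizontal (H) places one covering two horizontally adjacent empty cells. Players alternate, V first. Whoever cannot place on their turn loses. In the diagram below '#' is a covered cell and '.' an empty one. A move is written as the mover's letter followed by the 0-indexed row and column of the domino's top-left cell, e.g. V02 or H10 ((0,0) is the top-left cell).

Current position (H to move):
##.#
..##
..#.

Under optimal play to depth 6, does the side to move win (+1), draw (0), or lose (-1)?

value(##.#/..##/..#., H) = +1

ply 1, H at ##.#/..##/..#. | H10=+1→##.#/####/..#.*; H20=+1→##.#/..##/###.
ply 2: ##.#/####/..#. is terminal -1 (V); from ##.#/..##/..#. depth 6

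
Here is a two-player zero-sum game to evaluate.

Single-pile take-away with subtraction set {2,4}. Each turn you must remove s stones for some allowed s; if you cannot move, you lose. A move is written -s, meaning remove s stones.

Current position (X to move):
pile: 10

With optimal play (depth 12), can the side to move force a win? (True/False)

p1 X@[10]: -2[8]-1 -4[6]+1*
p2 O@[6]: -2[4]-1* -4[2]-1
p3 X@[4]: -2[2]-1 -4[0]+1*
p4 O@[0] terminal -1; root [10] d12

X winning at [10]: True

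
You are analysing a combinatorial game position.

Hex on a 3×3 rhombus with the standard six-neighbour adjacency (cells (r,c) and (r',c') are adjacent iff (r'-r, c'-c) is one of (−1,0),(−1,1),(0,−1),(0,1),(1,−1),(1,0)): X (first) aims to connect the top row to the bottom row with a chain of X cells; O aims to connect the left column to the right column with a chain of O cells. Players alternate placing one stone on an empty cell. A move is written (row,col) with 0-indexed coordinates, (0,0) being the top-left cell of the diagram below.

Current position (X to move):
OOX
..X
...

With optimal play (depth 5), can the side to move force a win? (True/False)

X winning at [OOX/..X/...]: True

ply 1, X at OOX/..X/... | (1,0)=+1→OOX/X.X/...*; (1,1)=+1→OOX/.XX/...; (2,0)=+1→OOX/..X/X..; (2,1)=+1→OOX/..X/.X.; (2,2)=+1→OOX/..X/..X
ply 2, O at OOX/X.X/... | (1,1)=-1→OOX/XOX/...*; (2,0)=-1→OOX/X.X/O..; (2,1)=-1→OOX/X.X/.O.; (2,2)=-1→OOX/X.X/..O
ply 3, X at OOX/XOX/... | (2,0)=+1→OOX/XOX/X..*; (2,1)=+1→OOX/XOX/.X.; (2,2)=+1→OOX/XOX/..X
ply 4, O at OOX/XOX/X.. | (2,1)=-1→OOX/XOX/XO.*; (2,2)=-1→OOX/XOX/X.O
ply 5, X at OOX/XOX/XO. | (2,2)=+1→OOX/XOX/XOX*
ply 6: OOX/XOX/XOX is terminal -1 (O); from OOX/..X/... depth 5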